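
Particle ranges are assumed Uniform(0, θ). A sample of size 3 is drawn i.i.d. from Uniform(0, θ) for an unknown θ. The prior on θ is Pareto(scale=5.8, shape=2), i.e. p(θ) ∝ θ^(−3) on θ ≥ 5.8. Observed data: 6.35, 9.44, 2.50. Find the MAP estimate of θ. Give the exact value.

θ̂_MAP = 9.44

The Uniform(0, θ) likelihood is θ^(−n) for θ ≥ max(xᵢ), zero otherwise. Here max(xᵢ) = 9.44.
Posterior ∝ θ^(−3) · θ^(−3) = θ^(−6) on θ ≥ max(5.8, 9.44) = 9.44.
This density is strictly decreasing in θ, so the posterior mode lies at the lower boundary of the support.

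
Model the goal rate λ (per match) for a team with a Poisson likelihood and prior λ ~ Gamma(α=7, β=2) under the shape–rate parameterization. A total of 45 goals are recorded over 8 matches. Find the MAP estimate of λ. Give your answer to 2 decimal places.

Σxᵢ = 45, n = 8.
Posterior ∝ λ^6e^(−2λ) · λ^45e^(−8λ) = λ^51e^(−10λ), i.e. Gamma(shape=52, rate=10).
The mode of a Gamma(a, b) with a ≥ 1 (shape–rate) is (a−1)/b = 51/10 ≈ 5.10.

λ̂_MAP = 5.10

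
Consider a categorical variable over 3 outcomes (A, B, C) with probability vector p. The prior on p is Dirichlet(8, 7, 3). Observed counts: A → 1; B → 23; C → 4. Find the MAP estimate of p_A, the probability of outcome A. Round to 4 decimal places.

MAP estimate of p_A = 0.1860

The posterior is Dirichlet(αᵢ + nᵢ) = Dirichlet(9, 30, 7).
For a Dirichlet(a₁,…,a_K) with all aᵢ > 1, the mode has j-th component (aⱼ − 1)/(Σaᵢ − K).
Here Σaᵢ = 46 and K = 3, so p_A = (9 − 1)/(46 − 3) = 8/43 ≈ 0.1860.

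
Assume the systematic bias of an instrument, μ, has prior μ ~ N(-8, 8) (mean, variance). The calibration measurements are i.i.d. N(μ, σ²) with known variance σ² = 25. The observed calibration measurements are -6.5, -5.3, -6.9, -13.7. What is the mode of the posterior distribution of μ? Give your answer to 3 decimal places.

μ̂_MAP = -8.056

n = 4; x̄ = ((-6.5) + (-5.3) + (-6.9) + (-13.7))/4 = -32.4/4 = -8.1.
For a Normal prior and Normal likelihood with known variance, the posterior is Normal; its mode equals its mean, the precision-weighted average.
Prior precision 1/σ₀² = 1/8 = 0.125; data precision n/σ² = 4/25 = 0.16.
μ̂ = (0.125·(-8) + 0.16·(-8.1)) / (0.125 + 0.16) = (-2.296)/0.285 = -2296/285 ≈ -8.056.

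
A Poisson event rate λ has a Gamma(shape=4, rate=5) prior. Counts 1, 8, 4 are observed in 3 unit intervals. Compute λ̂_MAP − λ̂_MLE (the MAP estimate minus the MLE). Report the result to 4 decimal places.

Σxᵢ = 13. Posterior is Gamma(17, 8); MAP = (17−1)/8 = 16/8 ≈ 2.00000.
MLE = x̄ = 13/3 ≈ 4.33333.
Difference = 16/8 − 13/3 = -7/3 ≈ -2.3333.

MAP − MLE = -2.3333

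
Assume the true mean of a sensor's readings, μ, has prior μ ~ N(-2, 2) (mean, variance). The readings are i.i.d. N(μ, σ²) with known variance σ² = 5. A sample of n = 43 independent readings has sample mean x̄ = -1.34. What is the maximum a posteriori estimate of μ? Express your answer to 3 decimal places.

n = 43, x̄ = -1.34.
For a Normal prior and Normal likelihood with known variance, the posterior is Normal; its mode equals its mean, the precision-weighted average.
Prior precision 1/σ₀² = 1/2 = 0.5; data precision n/σ² = 43/5 = 8.6.
μ̂ = (0.5·(-2) + 8.6·(-1.34)) / (0.5 + 8.6) = (-12.524)/9.1 = -3131/2275 ≈ -1.376.

μ̂_MAP = -1.376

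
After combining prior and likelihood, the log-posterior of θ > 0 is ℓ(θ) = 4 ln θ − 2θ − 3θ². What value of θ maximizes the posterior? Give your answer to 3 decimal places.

ℓ'(θ) = 4/θ − 2 − 6θ. Setting this to zero and multiplying by θ: 6θ² + 2θ − 4 = 0.
θ = (−2 + √(2² + 4·6·4)) / (2·6) = (−2 + √100) / 12 = (−2 + 10)/12 = 2/3.
ℓ''(θ) = −4/θ² − 6 < 0, confirming a maximum.

θ̂_MAP = 0.667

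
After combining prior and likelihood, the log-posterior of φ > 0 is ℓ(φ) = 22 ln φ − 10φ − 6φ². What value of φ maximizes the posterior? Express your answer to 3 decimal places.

φ̂_MAP = 1.000

ℓ'(φ) = 22/φ − 10 − 12φ. Setting this to zero and multiplying by φ: 12φ² + 10φ − 22 = 0.
φ = (−10 + √(10² + 4·12·22)) / (2·12) = (−10 + √1156) / 24 = (−10 + 34)/24 = 1.
ℓ''(φ) = −22/φ² − 12 < 0, confirming a maximum.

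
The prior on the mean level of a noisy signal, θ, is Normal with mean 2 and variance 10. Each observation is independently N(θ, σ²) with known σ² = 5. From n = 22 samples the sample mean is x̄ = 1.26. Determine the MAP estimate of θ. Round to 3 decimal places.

n = 22, x̄ = 1.26.
For a Normal prior and Normal likelihood with known variance, the posterior is Normal; its mode equals its mean, the precision-weighted average.
Prior precision 1/σ₀² = 1/10 = 0.1; data precision n/σ² = 22/5 = 4.4.
θ̂ = (0.1·2 + 4.4·1.26) / (0.1 + 4.4) = 5.744/4.5 = 1436/1125 ≈ 1.276.

θ̂_MAP = 1.276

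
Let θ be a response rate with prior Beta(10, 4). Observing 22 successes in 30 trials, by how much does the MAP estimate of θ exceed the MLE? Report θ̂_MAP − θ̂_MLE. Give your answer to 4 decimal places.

Posterior is Beta(32, 12); MAP = (32−1)/(44−2) = 31/42 ≈ 0.73810.
MLE ignores the prior: θ̂_MLE = k/n = 22/30 ≈ 0.73333.
Difference = 31/42 − 22/30 = 1/210 ≈ 0.0048.

MAP − MLE = 0.0048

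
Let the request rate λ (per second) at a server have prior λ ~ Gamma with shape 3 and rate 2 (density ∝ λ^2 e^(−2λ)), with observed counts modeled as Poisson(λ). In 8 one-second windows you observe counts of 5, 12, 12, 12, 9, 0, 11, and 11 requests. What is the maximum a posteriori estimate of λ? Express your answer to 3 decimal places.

λ̂_MAP = 7.400

Σxᵢ = 5+12+12+12+9+0+11+11 = 72, with n = 8.
Posterior ∝ λ^2e^(−2λ) · λ^72e^(−8λ) = λ^74e^(−10λ), i.e. Gamma(shape=75, rate=10).
The mode of a Gamma(a, b) with a ≥ 1 (shape–rate) is (a−1)/b = 74/10 ≈ 7.400.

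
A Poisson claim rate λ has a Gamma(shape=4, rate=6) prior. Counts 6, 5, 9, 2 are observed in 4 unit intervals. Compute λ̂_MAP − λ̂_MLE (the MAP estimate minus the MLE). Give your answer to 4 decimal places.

Σxᵢ = 22. Posterior is Gamma(26, 10); MAP = (26−1)/10 = 25/10 ≈ 2.50000.
MLE = x̄ = 22/4 ≈ 5.50000.
Difference = 25/10 − 22/4 = -3 ≈ -3.0000.

MAP − MLE = -3.0000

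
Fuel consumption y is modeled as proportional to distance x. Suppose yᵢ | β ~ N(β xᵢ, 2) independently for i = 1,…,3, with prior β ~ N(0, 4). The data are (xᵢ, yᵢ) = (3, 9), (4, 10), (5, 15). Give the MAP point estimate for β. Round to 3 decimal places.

log p(β | y) = −Σ(yᵢ − βxᵢ)²/(2·2) − β²/(2·4) + const.
Setting the derivative to zero: Σxᵢ(yᵢ − βxᵢ)/2 − β/4 = 0, so β = Σxᵢyᵢ / (Σxᵢ² + σ²/τ²).
Σxᵢyᵢ = 3·9 + 4·10 + 5·15 = 142; Σxᵢ² = 50; σ²/τ² = 0.5.
β̂_MAP = 142 / (50 + 0.5) = 142/50.5 ≈ 2.812.

β̂_MAP = 2.812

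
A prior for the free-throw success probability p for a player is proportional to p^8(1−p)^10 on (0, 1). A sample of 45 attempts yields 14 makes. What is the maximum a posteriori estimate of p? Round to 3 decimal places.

The prior density ∝ p^8(1−p)^10 is the kernel of Beta(9, 11).
Data: 14 successes in 45 trials. The binomial likelihood contributes p^14(1−p)^31, so the posterior is Beta(9+14, 11+31) = Beta(23, 42).
For Beta(a, b) with a, b > 1 the mode is (a−1)/(a+b−2) = 22/63 ≈ 0.349.

p̂_MAP = 0.349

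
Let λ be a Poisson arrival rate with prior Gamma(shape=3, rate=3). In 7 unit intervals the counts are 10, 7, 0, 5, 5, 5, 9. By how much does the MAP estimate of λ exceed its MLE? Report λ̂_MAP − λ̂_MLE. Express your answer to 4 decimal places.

Σxᵢ = 41. Posterior is Gamma(44, 10); MAP = (44−1)/10 = 43/10 ≈ 4.30000.
MLE = x̄ = 41/7 ≈ 5.85714.
Difference = 43/10 − 41/7 = -109/70 ≈ -1.5571.

MAP − MLE = -1.5571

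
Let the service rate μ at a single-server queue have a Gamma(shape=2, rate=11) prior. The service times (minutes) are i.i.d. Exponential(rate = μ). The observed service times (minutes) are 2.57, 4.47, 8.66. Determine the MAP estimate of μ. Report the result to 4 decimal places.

The Exponential(rate=μ) likelihood is ∝ μ^n e^(−μΣtᵢ). Here n = 3 and Σtᵢ = 2.57 + 4.47 + 8.66 = 15.70.
Posterior ∝ μe^(−11μ) · μ^3e^(−15.70μ) = μ^4e^(−26.70μ), i.e. Gamma(5, 26.70).
Mode = (a−1)/b = 4/26.70 ≈ 0.1498.

μ̂_MAP = 0.1498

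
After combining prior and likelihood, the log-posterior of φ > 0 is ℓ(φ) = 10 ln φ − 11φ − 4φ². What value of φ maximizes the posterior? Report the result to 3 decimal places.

φ̂_MAP = 0.625

ℓ'(φ) = 10/φ − 11 − 8φ. Setting this to zero and multiplying by φ: 8φ² + 11φ − 10 = 0.
φ = (−11 + √(11² + 4·8·10)) / (2·8) = (−11 + √441) / 16 = (−11 + 21)/16 = 5/8.
ℓ''(φ) = −10/φ² − 8 < 0, confirming a maximum.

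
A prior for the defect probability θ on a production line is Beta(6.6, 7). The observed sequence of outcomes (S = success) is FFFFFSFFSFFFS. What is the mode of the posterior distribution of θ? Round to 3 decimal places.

θ̂_MAP = 0.350

Prior: Beta(6.6, 7).
Data: 3 successes in 13 trials (from the sequence). The binomial likelihood contributes θ^3(1−θ)^10, so the posterior is Beta(6.6+3, 7+10) = Beta(9.6, 17).
For Beta(a, b) with a, b > 1 the mode is (a−1)/(a+b−2) = 8.6/24.6 ≈ 0.350.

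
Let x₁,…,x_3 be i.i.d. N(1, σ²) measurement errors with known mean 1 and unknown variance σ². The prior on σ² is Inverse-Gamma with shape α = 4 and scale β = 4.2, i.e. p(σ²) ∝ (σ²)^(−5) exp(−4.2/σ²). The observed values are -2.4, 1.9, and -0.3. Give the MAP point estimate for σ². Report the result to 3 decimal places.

σ̂²_MAP = 1.728

Sum of squared deviations about the known mean: SS = (-2.4−1)² + (1.9−1)² + (-0.3−1)² = 14.06.
The Normal likelihood contributes (σ²)^(−n/2) exp(−SS/(2σ²)), so the posterior is Inverse-Gamma(α + n/2, β + SS/2) = Inverse-Gamma(5.5, 11.23).
The mode of Inverse-Gamma(a, b) is b/(a+1) = 11.23/6.5 ≈ 1.728.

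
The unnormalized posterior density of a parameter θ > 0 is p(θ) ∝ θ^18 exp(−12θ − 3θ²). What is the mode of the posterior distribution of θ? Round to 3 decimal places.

θ̂_MAP = 1.000

ℓ'(θ) = 18/θ − 12 − 6θ. Setting this to zero and multiplying by θ: 6θ² + 12θ − 18 = 0.
θ = (−12 + √(12² + 4·6·18)) / (2·6) = (−12 + √576) / 12 = (−12 + 24)/12 = 1.
ℓ''(θ) = −18/θ² − 6 < 0, confirming a maximum.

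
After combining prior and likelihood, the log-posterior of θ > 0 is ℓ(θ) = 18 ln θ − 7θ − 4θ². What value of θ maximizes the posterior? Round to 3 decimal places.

ℓ'(θ) = 18/θ − 7 − 8θ. Setting this to zero and multiplying by θ: 8θ² + 7θ − 18 = 0.
θ = (−7 + √(7² + 4·8·18)) / (2·8) = (−7 + √625) / 16 = (−7 + 25)/16 = 9/8.
ℓ''(θ) = −18/θ² − 8 < 0, confirming a maximum.

θ̂_MAP = 1.125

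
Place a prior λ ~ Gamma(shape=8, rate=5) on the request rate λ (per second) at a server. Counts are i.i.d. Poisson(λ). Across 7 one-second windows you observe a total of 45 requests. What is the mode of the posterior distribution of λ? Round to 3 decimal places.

λ̂_MAP = 4.333

Σxᵢ = 45, n = 7.
Posterior ∝ λ^7e^(−5λ) · λ^45e^(−7λ) = λ^52e^(−12λ), i.e. Gamma(shape=53, rate=12).
The mode of a Gamma(a, b) with a ≥ 1 (shape–rate) is (a−1)/b = 52/12 ≈ 4.333.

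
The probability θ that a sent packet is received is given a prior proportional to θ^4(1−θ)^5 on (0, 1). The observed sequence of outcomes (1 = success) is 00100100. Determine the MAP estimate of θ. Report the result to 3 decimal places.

θ̂_MAP = 0.353

The prior density ∝ θ^4(1−θ)^5 is the kernel of Beta(5, 6).
Data: 2 successes in 8 trials (from the sequence). The binomial likelihood contributes θ^2(1−θ)^6, so the posterior is Beta(5+2, 6+6) = Beta(7, 12).
For Beta(a, b) with a, b > 1 the mode is (a−1)/(a+b−2) = 6/17 ≈ 0.353.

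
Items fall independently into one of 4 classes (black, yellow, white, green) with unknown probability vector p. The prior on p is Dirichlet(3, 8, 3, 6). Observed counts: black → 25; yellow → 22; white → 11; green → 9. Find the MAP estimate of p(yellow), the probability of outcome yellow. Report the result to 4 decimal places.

The posterior is Dirichlet(αᵢ + nᵢ) = Dirichlet(28, 30, 14, 15).
For a Dirichlet(a₁,…,a_K) with all aᵢ > 1, the mode has j-th component (aⱼ − 1)/(Σaᵢ − K).
Here Σaᵢ = 87 and K = 4, so p(yellow) = (30 − 1)/(87 − 4) = 29/83 ≈ 0.3494.

MAP estimate of p(yellow) = 0.3494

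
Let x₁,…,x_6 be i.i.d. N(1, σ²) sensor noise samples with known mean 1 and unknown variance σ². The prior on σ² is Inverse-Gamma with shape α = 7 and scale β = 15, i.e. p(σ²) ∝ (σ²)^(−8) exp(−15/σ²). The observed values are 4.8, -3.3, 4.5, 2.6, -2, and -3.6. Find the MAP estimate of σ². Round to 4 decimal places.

Sum of squared deviations about the known mean: SS = (4.8−1)² + (-3.3−1)² + (4.5−1)² + (2.6−1)² + (-2−1)² + (-3.6−1)² = 77.9.
The Normal likelihood contributes (σ²)^(−n/2) exp(−SS/(2σ²)), so the posterior is Inverse-Gamma(α + n/2, β + SS/2) = Inverse-Gamma(10, 53.95).
The mode of Inverse-Gamma(a, b) is b/(a+1) = 53.95/11 ≈ 4.9045.

σ̂²_MAP = 4.9045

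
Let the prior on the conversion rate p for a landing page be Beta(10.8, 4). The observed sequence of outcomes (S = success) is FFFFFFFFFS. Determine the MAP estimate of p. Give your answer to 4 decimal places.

Prior: Beta(10.8, 4).
Data: 1 success in 10 trials (from the sequence). The binomial likelihood contributes p(1−p)^9, so the posterior is Beta(10.8+1, 4+9) = Beta(11.8, 13).
For Beta(a, b) with a, b > 1 the mode is (a−1)/(a+b−2) = 10.8/22.8 ≈ 0.4737.

p̂_MAP = 0.4737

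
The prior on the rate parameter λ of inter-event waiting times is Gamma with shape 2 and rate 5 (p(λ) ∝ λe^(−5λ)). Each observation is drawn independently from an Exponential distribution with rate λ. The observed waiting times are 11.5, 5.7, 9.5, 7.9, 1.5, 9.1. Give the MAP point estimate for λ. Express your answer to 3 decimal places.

The Exponential(rate=λ) likelihood is ∝ λ^n e^(−λΣtᵢ). Here n = 6 and Σtᵢ = 11.5 + 5.7 + 9.5 + 7.9 + 1.5 + 9.1 = 45.2.
Posterior ∝ λe^(−5λ) · λ^6e^(−45.2λ) = λ^7e^(−50.2λ), i.e. Gamma(8, 50.2).
Mode = (a−1)/b = 7/50.2 ≈ 0.139.

λ̂_MAP = 0.139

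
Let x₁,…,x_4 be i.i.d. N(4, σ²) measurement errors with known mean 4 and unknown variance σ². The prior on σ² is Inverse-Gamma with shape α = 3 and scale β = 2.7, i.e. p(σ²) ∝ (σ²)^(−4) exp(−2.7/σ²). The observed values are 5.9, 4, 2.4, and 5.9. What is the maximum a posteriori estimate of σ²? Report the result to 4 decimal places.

Sum of squared deviations about the known mean: SS = (5.9−4)² + (4−4)² + (2.4−4)² + (5.9−4)² = 9.78.
The Normal likelihood contributes (σ²)^(−n/2) exp(−SS/(2σ²)), so the posterior is Inverse-Gamma(α + n/2, β + SS/2) = Inverse-Gamma(5, 7.59).
The mode of Inverse-Gamma(a, b) is b/(a+1) = 7.59/6 ≈ 1.2650.

σ̂²_MAP = 1.2650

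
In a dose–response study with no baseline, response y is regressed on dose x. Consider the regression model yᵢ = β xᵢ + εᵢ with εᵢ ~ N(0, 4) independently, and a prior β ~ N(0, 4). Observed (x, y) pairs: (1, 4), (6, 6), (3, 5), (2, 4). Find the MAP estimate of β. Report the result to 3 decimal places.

log p(β | y) = −Σ(yᵢ − βxᵢ)²/(2·4) − β²/(2·4) + const.
Setting the derivative to zero: Σxᵢ(yᵢ − βxᵢ)/4 − β/4 = 0, so β = Σxᵢyᵢ / (Σxᵢ² + σ²/τ²).
Σxᵢyᵢ = 1·4 + 6·6 + 3·5 + 2·4 = 63; Σxᵢ² = 50; σ²/τ² = 1.
β̂_MAP = 63 / (50 + 1) = 63/51 ≈ 1.235.

β̂_MAP = 1.235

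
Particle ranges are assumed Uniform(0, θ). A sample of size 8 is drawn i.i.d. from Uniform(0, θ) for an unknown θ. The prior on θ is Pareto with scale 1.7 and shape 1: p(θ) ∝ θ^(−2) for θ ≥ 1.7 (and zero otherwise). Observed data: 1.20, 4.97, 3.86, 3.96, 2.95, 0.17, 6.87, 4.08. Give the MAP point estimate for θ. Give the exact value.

The Uniform(0, θ) likelihood is θ^(−n) for θ ≥ max(xᵢ), zero otherwise. Here max(xᵢ) = 6.87.
Posterior ∝ θ^(−2) · θ^(−8) = θ^(−10) on θ ≥ max(1.7, 6.87) = 6.87.
This density is strictly decreasing in θ, so the posterior mode lies at the lower boundary of the support.

θ̂_MAP = 6.87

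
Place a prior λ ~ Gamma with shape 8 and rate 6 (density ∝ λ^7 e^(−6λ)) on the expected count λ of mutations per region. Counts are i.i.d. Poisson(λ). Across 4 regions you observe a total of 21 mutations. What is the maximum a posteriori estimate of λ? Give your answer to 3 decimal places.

λ̂_MAP = 2.800

Σxᵢ = 21, n = 4.
Posterior ∝ λ^7e^(−6λ) · λ^21e^(−4λ) = λ^28e^(−10λ), i.e. Gamma(shape=29, rate=10).
The mode of a Gamma(a, b) with a ≥ 1 (shape–rate) is (a−1)/b = 28/10 ≈ 2.800.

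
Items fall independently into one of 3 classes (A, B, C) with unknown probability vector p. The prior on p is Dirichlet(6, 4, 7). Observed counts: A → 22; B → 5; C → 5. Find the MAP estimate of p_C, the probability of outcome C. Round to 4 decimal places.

MAP estimate of p_C = 0.2391

The posterior is Dirichlet(αᵢ + nᵢ) = Dirichlet(28, 9, 12).
For a Dirichlet(a₁,…,a_K) with all aᵢ > 1, the mode has j-th component (aⱼ − 1)/(Σaᵢ − K).
Here Σaᵢ = 49 and K = 3, so p_C = (12 − 1)/(49 − 3) = 11/46 ≈ 0.2391.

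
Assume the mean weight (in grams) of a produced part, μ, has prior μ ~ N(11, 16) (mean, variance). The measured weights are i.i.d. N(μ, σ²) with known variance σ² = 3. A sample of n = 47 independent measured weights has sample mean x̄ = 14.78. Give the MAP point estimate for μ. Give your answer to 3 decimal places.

n = 47, x̄ = 14.78.
For a Normal prior and Normal likelihood with known variance, the posterior is Normal; its mode equals its mean, the precision-weighted average.
Prior precision 1/σ₀² = 1/16 = 0.0625; data precision n/σ² = 47/3.
μ̂ = (0.0625·11 + (47/3)·14.78) / (0.0625 + 47/3) = (278689/1200)/(755/48) = 278689/18875 ≈ 14.765.

μ̂_MAP = 14.765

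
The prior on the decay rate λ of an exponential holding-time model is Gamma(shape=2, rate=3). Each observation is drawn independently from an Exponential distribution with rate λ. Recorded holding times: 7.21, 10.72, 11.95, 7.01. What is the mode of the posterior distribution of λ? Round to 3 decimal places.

λ̂_MAP = 0.125

The Exponential(rate=λ) likelihood is ∝ λ^n e^(−λΣtᵢ). Here n = 4 and Σtᵢ = 7.21 + 10.72 + 11.95 + 7.01 = 36.89.
Posterior ∝ λe^(−3λ) · λ^4e^(−36.89λ) = λ^5e^(−39.89λ), i.e. Gamma(6, 39.89).
Mode = (a−1)/b = 5/39.89 ≈ 0.125.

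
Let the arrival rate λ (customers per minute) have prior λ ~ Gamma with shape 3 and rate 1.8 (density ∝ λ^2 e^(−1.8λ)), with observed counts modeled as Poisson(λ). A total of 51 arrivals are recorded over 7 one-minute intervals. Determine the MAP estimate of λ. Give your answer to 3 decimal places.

Σxᵢ = 51, n = 7.
Posterior ∝ λ^2e^(−1.8λ) · λ^51e^(−7λ) = λ^53e^(−8.8λ), i.e. Gamma(shape=54, rate=8.8).
The mode of a Gamma(a, b) with a ≥ 1 (shape–rate) is (a−1)/b = 53/8.8 ≈ 6.023.

λ̂_MAP = 6.023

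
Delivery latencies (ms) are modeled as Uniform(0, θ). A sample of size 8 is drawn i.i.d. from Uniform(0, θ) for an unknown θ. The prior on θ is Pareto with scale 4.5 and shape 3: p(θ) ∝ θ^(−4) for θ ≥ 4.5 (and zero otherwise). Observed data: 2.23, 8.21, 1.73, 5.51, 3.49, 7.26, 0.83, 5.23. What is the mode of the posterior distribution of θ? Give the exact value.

The Uniform(0, θ) likelihood is θ^(−n) for θ ≥ max(xᵢ), zero otherwise. Here max(xᵢ) = 8.21.
Posterior ∝ θ^(−4) · θ^(−8) = θ^(−12) on θ ≥ max(4.5, 8.21) = 8.21.
This density is strictly decreasing in θ, so the posterior mode lies at the lower boundary of the support.

θ̂_MAP = 8.21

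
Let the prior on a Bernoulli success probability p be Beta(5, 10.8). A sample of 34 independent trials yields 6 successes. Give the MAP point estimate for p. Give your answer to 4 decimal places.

Prior: Beta(5, 10.8).
Data: 6 successes in 34 trials. The binomial likelihood contributes p^6(1−p)^28, so the posterior is Beta(5+6, 10.8+28) = Beta(11, 38.8).
For Beta(a, b) with a, b > 1 the mode is (a−1)/(a+b−2) = 10/47.8 ≈ 0.2092.

p̂_MAP = 0.2092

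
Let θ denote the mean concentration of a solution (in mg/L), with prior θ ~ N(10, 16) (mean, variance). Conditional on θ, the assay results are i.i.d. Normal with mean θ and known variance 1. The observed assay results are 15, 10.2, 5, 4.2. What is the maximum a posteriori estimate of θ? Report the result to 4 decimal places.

θ̂_MAP = 8.6215

n = 4; x̄ = (15 + 10.2 + 5 + 4.2)/4 = 34.4/4 = 8.6.
For a Normal prior and Normal likelihood with known variance, the posterior is Normal; its mode equals its mean, the precision-weighted average.
Prior precision 1/σ₀² = 1/16 = 0.0625; data precision n/σ² = 4/1 = 4.
θ̂ = (0.0625·10 + 4·8.6) / (0.0625 + 4) = 35.025/4.0625 = 2802/325 ≈ 8.6215.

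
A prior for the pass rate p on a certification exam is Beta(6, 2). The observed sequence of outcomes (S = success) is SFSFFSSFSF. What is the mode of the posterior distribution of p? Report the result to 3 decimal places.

p̂_MAP = 0.625

Prior: Beta(6, 2).
Data: 5 successes in 10 trials (from the sequence). The binomial likelihood contributes p^5(1−p)^5, so the posterior is Beta(6+5, 2+5) = Beta(11, 7).
For Beta(a, b) with a, b > 1 the mode is (a−1)/(a+b−2) = 10/16 ≈ 0.625.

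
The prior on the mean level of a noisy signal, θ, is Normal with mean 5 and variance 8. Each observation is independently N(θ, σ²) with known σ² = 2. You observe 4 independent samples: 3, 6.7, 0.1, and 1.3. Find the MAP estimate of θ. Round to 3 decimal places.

n = 4; x̄ = (3 + 6.7 + 0.1 + 1.3)/4 = 11.1/4 = 2.775.
For a Normal prior and Normal likelihood with known variance, the posterior is Normal; its mode equals its mean, the precision-weighted average.
Prior precision 1/σ₀² = 1/8 = 0.125; data precision n/σ² = 4/2 = 2.
θ̂ = (0.125·5 + 2·2.775) / (0.125 + 2) = 6.175/2.125 = 247/85 ≈ 2.906.

θ̂_MAP = 2.906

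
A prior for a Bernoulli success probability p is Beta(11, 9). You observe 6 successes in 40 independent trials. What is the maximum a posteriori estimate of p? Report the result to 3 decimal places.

Prior: Beta(11, 9).
Data: 6 successes in 40 trials. The binomial likelihood contributes p^6(1−p)^34, so the posterior is Beta(11+6, 9+34) = Beta(17, 43).
For Beta(a, b) with a, b > 1 the mode is (a−1)/(a+b−2) = 16/58 ≈ 0.276.

p̂_MAP = 0.276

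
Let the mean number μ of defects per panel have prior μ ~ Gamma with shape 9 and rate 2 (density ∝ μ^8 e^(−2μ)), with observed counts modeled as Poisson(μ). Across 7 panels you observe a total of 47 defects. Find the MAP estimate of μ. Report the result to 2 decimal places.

Σxᵢ = 47, n = 7.
Posterior ∝ μ^8e^(−2μ) · μ^47e^(−7μ) = μ^55e^(−9μ), i.e. Gamma(shape=56, rate=9).
The mode of a Gamma(a, b) with a ≥ 1 (shape–rate) is (a−1)/b = 55/9 ≈ 6.11.

μ̂_MAP = 6.11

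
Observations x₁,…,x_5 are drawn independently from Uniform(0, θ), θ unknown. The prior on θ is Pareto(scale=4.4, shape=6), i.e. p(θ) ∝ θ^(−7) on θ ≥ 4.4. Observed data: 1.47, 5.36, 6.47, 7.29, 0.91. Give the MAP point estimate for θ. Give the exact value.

The Uniform(0, θ) likelihood is θ^(−n) for θ ≥ max(xᵢ), zero otherwise. Here max(xᵢ) = 7.29.
Posterior ∝ θ^(−7) · θ^(−5) = θ^(−12) on θ ≥ max(4.4, 7.29) = 7.29.
This density is strictly decreasing in θ, so the posterior mode lies at the lower boundary of the support.

θ̂_MAP = 7.29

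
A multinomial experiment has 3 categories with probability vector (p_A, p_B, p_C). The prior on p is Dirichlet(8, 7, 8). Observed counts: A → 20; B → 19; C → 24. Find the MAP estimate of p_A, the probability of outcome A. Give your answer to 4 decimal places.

MAP estimate of p_A = 0.3253

The posterior is Dirichlet(αᵢ + nᵢ) = Dirichlet(28, 26, 32).
For a Dirichlet(a₁,…,a_K) with all aᵢ > 1, the mode has j-th component (aⱼ − 1)/(Σaᵢ − K).
Here Σaᵢ = 86 and K = 3, so p_A = (28 − 1)/(86 − 3) = 27/83 ≈ 0.3253.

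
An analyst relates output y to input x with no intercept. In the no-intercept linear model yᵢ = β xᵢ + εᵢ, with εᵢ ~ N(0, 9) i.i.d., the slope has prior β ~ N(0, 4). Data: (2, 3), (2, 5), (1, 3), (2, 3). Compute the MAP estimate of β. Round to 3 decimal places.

log p(β | y) = −Σ(yᵢ − βxᵢ)²/(2·9) − β²/(2·4) + const.
Setting the derivative to zero: Σxᵢ(yᵢ − βxᵢ)/9 − β/4 = 0, so β = Σxᵢyᵢ / (Σxᵢ² + σ²/τ²).
Σxᵢyᵢ = 2·3 + 2·5 + 1·3 + 2·3 = 25; Σxᵢ² = 13; σ²/τ² = 2.25.
β̂_MAP = 25 / (13 + 2.25) = 25/15.25 ≈ 1.639.

β̂_MAP = 1.639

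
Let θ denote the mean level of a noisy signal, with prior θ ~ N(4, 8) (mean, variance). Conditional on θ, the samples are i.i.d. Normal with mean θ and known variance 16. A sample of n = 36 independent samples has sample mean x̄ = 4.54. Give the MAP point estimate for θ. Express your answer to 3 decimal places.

θ̂_MAP = 4.512

n = 36, x̄ = 4.54.
For a Normal prior and Normal likelihood with known variance, the posterior is Normal; its mode equals its mean, the precision-weighted average.
Prior precision 1/σ₀² = 1/8 = 0.125; data precision n/σ² = 36/16 = 2.25.
θ̂ = (0.125·4 + 2.25·4.54) / (0.125 + 2.25) = 10.715/2.375 = 2143/475 ≈ 4.512.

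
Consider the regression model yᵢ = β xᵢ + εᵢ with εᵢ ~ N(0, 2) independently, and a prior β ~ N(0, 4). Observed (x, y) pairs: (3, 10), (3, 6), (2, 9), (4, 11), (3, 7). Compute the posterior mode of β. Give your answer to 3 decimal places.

β̂_MAP = 2.758

log p(β | y) = −Σ(yᵢ − βxᵢ)²/(2·2) − β²/(2·4) + const.
Setting the derivative to zero: Σxᵢ(yᵢ − βxᵢ)/2 − β/4 = 0, so β = Σxᵢyᵢ / (Σxᵢ² + σ²/τ²).
Σxᵢyᵢ = 3·10 + 3·6 + 2·9 + 4·11 + 3·7 = 131; Σxᵢ² = 47; σ²/τ² = 0.5.
β̂_MAP = 131 / (47 + 0.5) = 131/47.5 ≈ 2.758.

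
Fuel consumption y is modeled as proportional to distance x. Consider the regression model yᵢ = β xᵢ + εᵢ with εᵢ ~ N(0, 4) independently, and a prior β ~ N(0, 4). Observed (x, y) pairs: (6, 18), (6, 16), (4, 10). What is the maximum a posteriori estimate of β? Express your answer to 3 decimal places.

β̂_MAP = 2.742

log p(β | y) = −Σ(yᵢ − βxᵢ)²/(2·4) − β²/(2·4) + const.
Setting the derivative to zero: Σxᵢ(yᵢ − βxᵢ)/4 − β/4 = 0, so β = Σxᵢyᵢ / (Σxᵢ² + σ²/τ²).
Σxᵢyᵢ = 6·18 + 6·16 + 4·10 = 244; Σxᵢ² = 88; σ²/τ² = 1.
β̂_MAP = 244 / (88 + 1) = 244/89 ≈ 2.742.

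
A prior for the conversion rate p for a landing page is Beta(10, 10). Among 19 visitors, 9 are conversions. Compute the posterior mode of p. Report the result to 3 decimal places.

Prior: Beta(10, 10).
Data: 9 successes in 19 trials. The binomial likelihood contributes p^9(1−p)^10, so the posterior is Beta(10+9, 10+10) = Beta(19, 20).
For Beta(a, b) with a, b > 1 the mode is (a−1)/(a+b−2) = 18/37 ≈ 0.486.

p̂_MAP = 0.486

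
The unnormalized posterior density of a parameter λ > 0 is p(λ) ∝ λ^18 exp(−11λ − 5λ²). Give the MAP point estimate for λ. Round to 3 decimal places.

λ̂_MAP = 0.900

ℓ'(λ) = 18/λ − 11 − 10λ. Setting this to zero and multiplying by λ: 10λ² + 11λ − 18 = 0.
λ = (−11 + √(11² + 4·10·18)) / (2·10) = (−11 + √841) / 20 = (−11 + 29)/20 = 9/10.
ℓ''(λ) = −18/λ² − 10 < 0, confirming a maximum.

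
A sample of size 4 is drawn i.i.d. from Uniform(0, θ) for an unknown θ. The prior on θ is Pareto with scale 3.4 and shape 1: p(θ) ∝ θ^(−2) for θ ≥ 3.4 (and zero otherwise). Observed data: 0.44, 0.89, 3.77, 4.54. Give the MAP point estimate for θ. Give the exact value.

The Uniform(0, θ) likelihood is θ^(−n) for θ ≥ max(xᵢ), zero otherwise. Here max(xᵢ) = 4.54.
Posterior ∝ θ^(−2) · θ^(−4) = θ^(−6) on θ ≥ max(3.4, 4.54) = 4.54.
This density is strictly decreasing in θ, so the posterior mode lies at the lower boundary of the support.

θ̂_MAP = 4.54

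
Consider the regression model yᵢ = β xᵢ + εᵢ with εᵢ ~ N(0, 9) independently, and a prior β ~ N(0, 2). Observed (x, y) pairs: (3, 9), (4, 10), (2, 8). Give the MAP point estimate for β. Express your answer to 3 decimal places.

log p(β | y) = −Σ(yᵢ − βxᵢ)²/(2·9) − β²/(2·2) + const.
Setting the derivative to zero: Σxᵢ(yᵢ − βxᵢ)/9 − β/2 = 0, so β = Σxᵢyᵢ / (Σxᵢ² + σ²/τ²).
Σxᵢyᵢ = 3·9 + 4·10 + 2·8 = 83; Σxᵢ² = 29; σ²/τ² = 4.5.
β̂_MAP = 83 / (29 + 4.5) = 83/33.5 ≈ 2.478.

β̂_MAP = 2.478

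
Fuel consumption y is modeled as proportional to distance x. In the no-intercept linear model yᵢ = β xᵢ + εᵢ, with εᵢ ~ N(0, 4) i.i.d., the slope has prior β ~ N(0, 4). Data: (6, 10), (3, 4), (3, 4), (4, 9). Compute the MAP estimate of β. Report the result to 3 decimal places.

log p(β | y) = −Σ(yᵢ − βxᵢ)²/(2·4) − β²/(2·4) + const.
Setting the derivative to zero: Σxᵢ(yᵢ − βxᵢ)/4 − β/4 = 0, so β = Σxᵢyᵢ / (Σxᵢ² + σ²/τ²).
Σxᵢyᵢ = 6·10 + 3·4 + 3·4 + 4·9 = 120; Σxᵢ² = 70; σ²/τ² = 1.
β̂_MAP = 120 / (70 + 1) = 120/71 ≈ 1.690.

β̂_MAP = 1.690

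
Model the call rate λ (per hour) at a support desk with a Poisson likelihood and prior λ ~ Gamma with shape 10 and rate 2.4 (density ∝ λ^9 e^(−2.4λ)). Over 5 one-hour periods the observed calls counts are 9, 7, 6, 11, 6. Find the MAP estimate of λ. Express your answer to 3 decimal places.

λ̂_MAP = 6.486

Σxᵢ = 9+7+6+11+6 = 39, with n = 5.
Posterior ∝ λ^9e^(−2.4λ) · λ^39e^(−5λ) = λ^48e^(−7.4λ), i.e. Gamma(shape=49, rate=7.4).
The mode of a Gamma(a, b) with a ≥ 1 (shape–rate) is (a−1)/b = 48/7.4 ≈ 6.486.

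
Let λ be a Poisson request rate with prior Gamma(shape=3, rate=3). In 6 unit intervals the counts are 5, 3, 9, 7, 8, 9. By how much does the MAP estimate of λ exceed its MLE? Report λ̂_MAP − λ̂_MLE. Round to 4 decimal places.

Σxᵢ = 41. Posterior is Gamma(44, 9); MAP = (44−1)/9 = 43/9 ≈ 4.77778.
MLE = x̄ = 41/6 ≈ 6.83333.
Difference = 43/9 − 41/6 = -37/18 ≈ -2.0556.

MAP − MLE = -2.0556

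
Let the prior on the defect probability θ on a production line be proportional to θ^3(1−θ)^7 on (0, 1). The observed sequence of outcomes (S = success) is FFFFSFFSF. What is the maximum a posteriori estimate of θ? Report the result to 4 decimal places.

θ̂_MAP = 0.2632

The prior density ∝ θ^3(1−θ)^7 is the kernel of Beta(4, 8).
Data: 2 successes in 9 trials (from the sequence). The binomial likelihood contributes θ^2(1−θ)^7, so the posterior is Beta(4+2, 8+7) = Beta(6, 15).
For Beta(a, b) with a, b > 1 the mode is (a−1)/(a+b−2) = 5/19 ≈ 0.2632.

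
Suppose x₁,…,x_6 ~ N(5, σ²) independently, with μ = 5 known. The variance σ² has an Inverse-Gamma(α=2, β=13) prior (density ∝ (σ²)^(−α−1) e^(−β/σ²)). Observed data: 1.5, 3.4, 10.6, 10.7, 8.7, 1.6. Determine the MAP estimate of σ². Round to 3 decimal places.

σ̂²_MAP = 10.826

Sum of squared deviations about the known mean: SS = (1.5−5)² + (3.4−5)² + (10.6−5)² + (10.7−5)² + (8.7−5)² + (1.6−5)² = 103.91.
The Normal likelihood contributes (σ²)^(−n/2) exp(−SS/(2σ²)), so the posterior is Inverse-Gamma(α + n/2, β + SS/2) = Inverse-Gamma(5, 64.955).
The mode of Inverse-Gamma(a, b) is b/(a+1) = 64.955/6 ≈ 10.826.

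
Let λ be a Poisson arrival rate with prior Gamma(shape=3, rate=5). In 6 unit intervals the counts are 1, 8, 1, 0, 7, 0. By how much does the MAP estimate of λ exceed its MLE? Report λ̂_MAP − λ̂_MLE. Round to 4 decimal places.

Σxᵢ = 17. Posterior is Gamma(20, 11); MAP = (20−1)/11 = 19/11 ≈ 1.72727.
MLE = x̄ = 17/6 ≈ 2.83333.
Difference = 19/11 − 17/6 = -73/66 ≈ -1.1061.

MAP − MLE = -1.1061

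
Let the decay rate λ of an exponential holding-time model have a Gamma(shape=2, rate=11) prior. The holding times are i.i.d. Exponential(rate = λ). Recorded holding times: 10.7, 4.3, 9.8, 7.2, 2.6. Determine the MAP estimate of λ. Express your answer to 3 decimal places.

λ̂_MAP = 0.132

The Exponential(rate=λ) likelihood is ∝ λ^n e^(−λΣtᵢ). Here n = 5 and Σtᵢ = 10.7 + 4.3 + 9.8 + 7.2 + 2.6 = 34.6.
Posterior ∝ λe^(−11λ) · λ^5e^(−34.6λ) = λ^6e^(−45.6λ), i.e. Gamma(7, 45.6).
Mode = (a−1)/b = 6/45.6 ≈ 0.132.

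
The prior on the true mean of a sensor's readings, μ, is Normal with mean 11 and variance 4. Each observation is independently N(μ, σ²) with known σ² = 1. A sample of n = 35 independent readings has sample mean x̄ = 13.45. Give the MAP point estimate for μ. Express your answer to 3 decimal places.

μ̂_MAP = 13.433

n = 35, x̄ = 13.45.
For a Normal prior and Normal likelihood with known variance, the posterior is Normal; its mode equals its mean, the precision-weighted average.
Prior precision 1/σ₀² = 1/4 = 0.25; data precision n/σ² = 35/1 = 35.
μ̂ = (0.25·11 + 35·13.45) / (0.25 + 35) = 473.5/35.25 = 1894/141 ≈ 13.433.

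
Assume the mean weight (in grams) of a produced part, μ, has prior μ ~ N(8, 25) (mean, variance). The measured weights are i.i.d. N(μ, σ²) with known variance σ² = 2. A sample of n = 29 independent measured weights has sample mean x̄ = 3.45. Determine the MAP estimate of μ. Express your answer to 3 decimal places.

μ̂_MAP = 3.463

n = 29, x̄ = 3.45.
For a Normal prior and Normal likelihood with known variance, the posterior is Normal; its mode equals its mean, the precision-weighted average.
Prior precision 1/σ₀² = 1/25 = 0.04; data precision n/σ² = 29/2 = 14.5.
μ̂ = (0.04·8 + 14.5·3.45) / (0.04 + 14.5) = 50.345/14.54 = 10069/2908 ≈ 3.463.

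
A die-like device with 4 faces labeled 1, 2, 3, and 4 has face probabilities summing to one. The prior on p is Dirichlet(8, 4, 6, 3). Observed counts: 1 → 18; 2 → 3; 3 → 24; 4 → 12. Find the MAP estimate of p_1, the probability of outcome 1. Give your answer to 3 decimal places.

MAP estimate: 0.338

The posterior is Dirichlet(αᵢ + nᵢ) = Dirichlet(26, 7, 30, 15).
For a Dirichlet(a₁,…,a_K) with all aᵢ > 1, the mode has j-th component (aⱼ − 1)/(Σaᵢ − K).
Here Σaᵢ = 78 and K = 4, so p_1 = (26 − 1)/(78 − 4) = 25/74 ≈ 0.338.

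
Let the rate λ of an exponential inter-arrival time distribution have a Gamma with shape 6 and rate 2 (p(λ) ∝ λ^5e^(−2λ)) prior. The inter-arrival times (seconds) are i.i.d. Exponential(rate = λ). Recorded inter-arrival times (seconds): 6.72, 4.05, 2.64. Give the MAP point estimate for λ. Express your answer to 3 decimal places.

The Exponential(rate=λ) likelihood is ∝ λ^n e^(−λΣtᵢ). Here n = 3 and Σtᵢ = 6.72 + 4.05 + 2.64 = 13.41.
Posterior ∝ λ^5e^(−2λ) · λ^3e^(−13.41λ) = λ^8e^(−15.41λ), i.e. Gamma(9, 15.41).
Mode = (a−1)/b = 8/15.41 ≈ 0.519.

λ̂_MAP = 0.519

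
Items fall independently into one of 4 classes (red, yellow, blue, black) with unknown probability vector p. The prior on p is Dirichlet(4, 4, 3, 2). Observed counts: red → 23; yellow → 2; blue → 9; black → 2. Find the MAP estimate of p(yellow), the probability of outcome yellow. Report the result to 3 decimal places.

The posterior is Dirichlet(αᵢ + nᵢ) = Dirichlet(27, 6, 12, 4).
For a Dirichlet(a₁,…,a_K) with all aᵢ > 1, the mode has j-th component (aⱼ − 1)/(Σaᵢ − K).
Here Σaᵢ = 49 and K = 4, so p(yellow) = (6 − 1)/(49 − 4) = 5/45 ≈ 0.111.

MAP estimate of p(yellow) = 0.111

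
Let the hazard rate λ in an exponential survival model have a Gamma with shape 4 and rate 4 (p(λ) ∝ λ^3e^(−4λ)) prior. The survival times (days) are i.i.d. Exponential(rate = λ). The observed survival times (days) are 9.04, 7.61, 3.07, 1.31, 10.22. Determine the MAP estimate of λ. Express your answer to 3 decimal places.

λ̂_MAP = 0.227

The Exponential(rate=λ) likelihood is ∝ λ^n e^(−λΣtᵢ). Here n = 5 and Σtᵢ = 9.04 + 7.61 + 3.07 + 1.31 + 10.22 = 31.25.
Posterior ∝ λ^3e^(−4λ) · λ^5e^(−31.25λ) = λ^8e^(−35.25λ), i.e. Gamma(9, 35.25).
Mode = (a−1)/b = 8/35.25 ≈ 0.227.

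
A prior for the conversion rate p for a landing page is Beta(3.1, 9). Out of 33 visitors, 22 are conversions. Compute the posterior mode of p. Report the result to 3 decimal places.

Prior: Beta(3.1, 9).
Data: 22 successes in 33 trials. The binomial likelihood contributes p^22(1−p)^11, so the posterior is Beta(3.1+22, 9+11) = Beta(25.1, 20).
For Beta(a, b) with a, b > 1 the mode is (a−1)/(a+b−2) = 24.1/43.1 ≈ 0.559.

p̂_MAP = 0.559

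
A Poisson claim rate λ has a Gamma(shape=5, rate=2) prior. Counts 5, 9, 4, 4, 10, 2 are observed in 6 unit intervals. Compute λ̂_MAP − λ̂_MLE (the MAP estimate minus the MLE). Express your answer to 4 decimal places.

MAP − MLE = -0.9167

Σxᵢ = 34. Posterior is Gamma(39, 8); MAP = (39−1)/8 = 38/8 ≈ 4.75000.
MLE = x̄ = 34/6 ≈ 5.66667.
Difference = 38/8 − 34/6 = -11/12 ≈ -0.9167.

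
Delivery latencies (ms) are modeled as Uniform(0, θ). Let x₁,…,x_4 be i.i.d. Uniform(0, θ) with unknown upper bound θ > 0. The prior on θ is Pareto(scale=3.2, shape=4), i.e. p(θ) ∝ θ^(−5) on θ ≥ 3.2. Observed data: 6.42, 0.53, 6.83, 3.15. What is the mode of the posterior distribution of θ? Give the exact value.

θ̂_MAP = 6.83

The Uniform(0, θ) likelihood is θ^(−n) for θ ≥ max(xᵢ), zero otherwise. Here max(xᵢ) = 6.83.
Posterior ∝ θ^(−5) · θ^(−4) = θ^(−9) on θ ≥ max(3.2, 6.83) = 6.83.
This density is strictly decreasing in θ, so the posterior mode lies at the lower boundary of the support.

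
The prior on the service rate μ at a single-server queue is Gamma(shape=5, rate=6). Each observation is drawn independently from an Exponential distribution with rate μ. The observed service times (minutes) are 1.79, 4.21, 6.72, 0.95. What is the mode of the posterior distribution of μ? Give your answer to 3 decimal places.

μ̂_MAP = 0.407

The Exponential(rate=μ) likelihood is ∝ μ^n e^(−μΣtᵢ). Here n = 4 and Σtᵢ = 1.79 + 4.21 + 6.72 + 0.95 = 13.67.
Posterior ∝ μ^4e^(−6μ) · μ^4e^(−13.67μ) = μ^8e^(−19.67μ), i.e. Gamma(9, 19.67).
Mode = (a−1)/b = 8/19.67 ≈ 0.407.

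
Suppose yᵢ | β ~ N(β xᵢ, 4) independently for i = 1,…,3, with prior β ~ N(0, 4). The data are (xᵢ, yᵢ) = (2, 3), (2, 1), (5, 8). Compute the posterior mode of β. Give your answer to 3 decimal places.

β̂_MAP = 1.412

log p(β | y) = −Σ(yᵢ − βxᵢ)²/(2·4) − β²/(2·4) + const.
Setting the derivative to zero: Σxᵢ(yᵢ − βxᵢ)/4 − β/4 = 0, so β = Σxᵢyᵢ / (Σxᵢ² + σ²/τ²).
Σxᵢyᵢ = 2·3 + 2·1 + 5·8 = 48; Σxᵢ² = 33; σ²/τ² = 1.
β̂_MAP = 48 / (33 + 1) = 48/34 ≈ 1.412.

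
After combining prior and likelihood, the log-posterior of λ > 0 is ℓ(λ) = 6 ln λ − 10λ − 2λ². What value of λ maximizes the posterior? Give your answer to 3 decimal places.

ℓ'(λ) = 6/λ − 10 − 4λ. Setting this to zero and multiplying by λ: 4λ² + 10λ − 6 = 0.
λ = (−10 + √(10² + 4·4·6)) / (2·4) = (−10 + √196) / 8 = (−10 + 14)/8 = 1/2.
ℓ''(λ) = −6/λ² − 4 < 0, confirming a maximum.

λ̂_MAP = 0.500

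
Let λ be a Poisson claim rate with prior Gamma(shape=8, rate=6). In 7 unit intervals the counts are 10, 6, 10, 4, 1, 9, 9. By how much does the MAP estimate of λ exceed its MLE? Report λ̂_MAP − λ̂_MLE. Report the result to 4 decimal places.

Σxᵢ = 49. Posterior is Gamma(57, 13); MAP = (57−1)/13 = 56/13 ≈ 4.30769.
MLE = x̄ = 49/7 ≈ 7.00000.
Difference = 56/13 − 49/7 = -35/13 ≈ -2.6923.

MAP − MLE = -2.6923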